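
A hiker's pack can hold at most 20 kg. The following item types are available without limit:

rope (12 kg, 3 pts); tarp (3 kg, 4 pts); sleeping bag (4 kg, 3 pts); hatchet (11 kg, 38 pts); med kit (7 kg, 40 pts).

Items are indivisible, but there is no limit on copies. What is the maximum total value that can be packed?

88 pts

Best value-per-unit is med kit at 40/7; filling with it alone gives 2×40 = 80.
Optimal mix: 2×tarp + 2×med kit → weight 20, value 88.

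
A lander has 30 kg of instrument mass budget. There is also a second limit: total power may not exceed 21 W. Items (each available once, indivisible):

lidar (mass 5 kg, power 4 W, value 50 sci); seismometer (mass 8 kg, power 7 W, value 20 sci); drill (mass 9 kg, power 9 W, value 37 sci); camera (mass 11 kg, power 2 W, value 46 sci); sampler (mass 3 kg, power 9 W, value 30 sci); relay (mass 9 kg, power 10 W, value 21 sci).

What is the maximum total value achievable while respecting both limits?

Feasible sets respecting both limits:
- lidar+drill+camera: mass 25, power 15, value 133
- lidar+camera+sampler: mass 19, power 15, value 126
- lidar+camera+relay: mass 25, power 16, value 117
- lidar+seismometer+camera: mass 24, power 13, value 116
Best: 133 sci.

133 sci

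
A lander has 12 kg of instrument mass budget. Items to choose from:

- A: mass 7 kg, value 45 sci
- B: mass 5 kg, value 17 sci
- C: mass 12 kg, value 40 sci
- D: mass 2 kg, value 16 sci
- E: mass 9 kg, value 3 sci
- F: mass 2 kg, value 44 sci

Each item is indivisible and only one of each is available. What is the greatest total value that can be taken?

This is a 0/1 knapsack; check combinations near the capacity.
- A+D+F: mass 7+2+2=11, value 45+16+44=105
- A+F: mass 7+2=9, value 45+44=89
- B+D+F: mass 5+2+2=9, value 17+16+44=77
- A+B: mass 7+5=12, value 45+17=62
Best: 105 sci.

105 sci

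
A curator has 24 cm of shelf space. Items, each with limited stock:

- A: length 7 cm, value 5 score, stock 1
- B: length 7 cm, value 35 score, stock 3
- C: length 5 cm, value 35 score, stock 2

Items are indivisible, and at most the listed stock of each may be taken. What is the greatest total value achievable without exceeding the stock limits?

140 score

Best selections within length 24 and stock limits:
- 2×B + 2×C: length 24, value 140
- 1×A + 1×B + 2×C: length 24, value 110
- 1×B + 2×C: length 17, value 105
Best: 140 score.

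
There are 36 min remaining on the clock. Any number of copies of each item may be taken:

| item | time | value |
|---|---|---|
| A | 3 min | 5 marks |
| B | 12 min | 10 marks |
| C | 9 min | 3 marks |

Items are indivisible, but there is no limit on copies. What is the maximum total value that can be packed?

60 marks

Best value-per-unit is A at 5/3, and filling with it alone uses time 12×3=36. No mix of the others beats 12×5 = 60.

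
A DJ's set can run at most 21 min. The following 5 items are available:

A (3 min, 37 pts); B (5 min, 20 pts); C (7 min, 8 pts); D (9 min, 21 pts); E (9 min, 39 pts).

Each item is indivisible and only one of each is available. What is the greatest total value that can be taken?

97 pts

Check high-value combinations within 21 min:
- A+D+E: duration 3+9+9=21, value 37+21+39=97
- A+B+E: duration 3+5+9=17, value 37+20+39=96
- A+C+E: duration 3+7+9=19, value 37+8+39=84
Best: 97 pts.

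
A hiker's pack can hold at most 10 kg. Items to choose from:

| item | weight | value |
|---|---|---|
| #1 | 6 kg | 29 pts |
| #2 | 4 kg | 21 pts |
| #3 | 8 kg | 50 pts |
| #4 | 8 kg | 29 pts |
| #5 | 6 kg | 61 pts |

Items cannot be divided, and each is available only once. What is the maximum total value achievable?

82 pts

Check high-value combinations within 10 kg:
- #2+#5: weight 4+6=10, value 21+61=82
- #5: weight 6, value 61
- #3: weight 8, value 50
- #1+#2: weight 6+4=10, value 29+21=50
Best: 82 pts.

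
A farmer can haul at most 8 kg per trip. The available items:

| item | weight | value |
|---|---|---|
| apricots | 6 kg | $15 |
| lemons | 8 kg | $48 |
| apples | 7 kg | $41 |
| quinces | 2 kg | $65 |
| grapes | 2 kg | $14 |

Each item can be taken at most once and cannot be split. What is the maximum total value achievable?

Check high-value combinations within 8 kg:
- apricots+quinces: weight 6+2=8, value 15+65=80
- quinces+grapes: weight 2+2=4, value 65+14=79
- quinces: weight 2, value 65
- lemons: weight 8, value 48
Best: $80.

$80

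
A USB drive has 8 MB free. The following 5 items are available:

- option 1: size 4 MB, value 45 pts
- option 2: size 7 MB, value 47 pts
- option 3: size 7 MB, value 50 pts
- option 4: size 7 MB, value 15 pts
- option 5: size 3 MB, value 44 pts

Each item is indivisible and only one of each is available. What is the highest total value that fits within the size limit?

89 pts

Check high-value combinations within 8 MB:
- option 1+option 5: size 4+3=7, value 45+44=89
- option 3: size 7, value 50
- option 2: size 7, value 47
Best: 89 pts.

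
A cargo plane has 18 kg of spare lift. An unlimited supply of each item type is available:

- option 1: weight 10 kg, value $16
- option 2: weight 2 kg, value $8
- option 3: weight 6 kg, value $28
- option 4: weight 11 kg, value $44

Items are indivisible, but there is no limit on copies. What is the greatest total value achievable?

Best value-per-unit is option 3 at 28/6, and filling with it alone uses weight 3×6=18. No mix of the others beats 3×28 = 84.

$84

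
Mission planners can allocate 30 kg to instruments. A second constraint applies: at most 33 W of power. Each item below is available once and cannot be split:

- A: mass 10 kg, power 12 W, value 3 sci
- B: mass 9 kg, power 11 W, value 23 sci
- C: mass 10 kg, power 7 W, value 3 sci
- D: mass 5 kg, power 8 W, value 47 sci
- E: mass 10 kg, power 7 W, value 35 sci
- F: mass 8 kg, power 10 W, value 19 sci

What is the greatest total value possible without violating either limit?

105 sci

Feasible sets respecting both limits:
- B+D+E: mass 24, power 26, value 105
- D+E+F: mass 23, power 25, value 101
- B+D+F: mass 22, power 29, value 89
- A+D+E: mass 25, power 27, value 85
Best: 105 sci.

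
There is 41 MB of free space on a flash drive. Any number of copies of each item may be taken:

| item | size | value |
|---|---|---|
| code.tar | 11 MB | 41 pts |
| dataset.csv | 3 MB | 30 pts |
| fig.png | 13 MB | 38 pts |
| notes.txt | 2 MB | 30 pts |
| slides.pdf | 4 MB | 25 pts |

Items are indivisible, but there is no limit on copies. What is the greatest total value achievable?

Best value-per-unit is notes.txt at 30/2; filling with it alone gives 20×30 = 600.
Optimal mix: 1×dataset.csv + 19×notes.txt → size 41, value 600.

600 pts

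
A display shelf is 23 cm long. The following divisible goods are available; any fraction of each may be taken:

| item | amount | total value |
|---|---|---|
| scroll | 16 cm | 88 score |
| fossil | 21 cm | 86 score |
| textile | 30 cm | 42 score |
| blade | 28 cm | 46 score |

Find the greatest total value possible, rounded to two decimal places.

116.67

Take in order of value per unit:
- scroll (88/16 per unit): all 16 → value 88, running total 88.00
- fossil (86/21 per unit): 7 of 21 → value 7×86/21 = 28.6667, running total 116.67
Total 116.67.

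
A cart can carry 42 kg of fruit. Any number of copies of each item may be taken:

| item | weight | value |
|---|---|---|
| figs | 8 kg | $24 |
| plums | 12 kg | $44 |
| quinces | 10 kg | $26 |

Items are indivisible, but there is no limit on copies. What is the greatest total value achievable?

$138

Best value-per-unit is plums at 44/12; filling with it alone gives 3×44 = 132.
Optimal mix: 1×figs + 2×plums + 1×quinces → weight 42, value 138.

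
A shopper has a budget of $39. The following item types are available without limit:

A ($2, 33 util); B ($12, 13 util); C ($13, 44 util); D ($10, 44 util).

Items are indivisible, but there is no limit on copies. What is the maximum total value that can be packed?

627 util

Best value-per-unit is A at 33/2, and filling with it alone uses cost 19×2=38. No mix of the others beats 19×33 = 627.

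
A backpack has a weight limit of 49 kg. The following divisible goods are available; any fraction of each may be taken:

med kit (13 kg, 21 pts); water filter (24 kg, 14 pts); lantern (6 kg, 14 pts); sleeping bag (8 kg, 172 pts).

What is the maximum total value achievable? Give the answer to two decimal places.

Take in order of value per unit:
- sleeping bag (172/8 per unit): all 8 → value 172, running total 172.00
- lantern (14/6 per unit): all 6 → value 14, running total 186.00
- med kit (21/13 per unit): all 13 → value 21, running total 207.00
- water filter (14/24 per unit): 22 of 24 → value 22×14/24 = 12.8333, running total 219.83
Total 219.83.

219.83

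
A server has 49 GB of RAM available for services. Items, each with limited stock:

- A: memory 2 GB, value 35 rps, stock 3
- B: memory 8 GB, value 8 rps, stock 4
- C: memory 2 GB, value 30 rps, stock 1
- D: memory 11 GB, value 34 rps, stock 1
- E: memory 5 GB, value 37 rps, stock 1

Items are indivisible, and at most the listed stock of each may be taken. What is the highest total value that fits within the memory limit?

230 rps

Top feasible selections:
- 3×A + 3×B + 1×C + 1×D + 1×E: memory 48, value 230
- 3×A + 2×B + 1×C + 1×D + 1×E: memory 40, value 222
Best: 230 rps.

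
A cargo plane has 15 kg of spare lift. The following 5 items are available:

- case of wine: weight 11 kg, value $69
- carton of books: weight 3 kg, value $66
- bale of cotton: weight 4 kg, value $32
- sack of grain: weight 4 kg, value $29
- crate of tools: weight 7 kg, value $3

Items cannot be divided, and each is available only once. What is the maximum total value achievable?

$135

Check high-value combinations within 15 kg:
- case of wine+carton of books: weight 11+3=14, value 69+66=135
- carton of books+bale of cotton+sack of grain: weight 3+4+4=11, value 66+32+29=127
- carton of books+bale of cotton+crate of tools: weight 3+4+7=14, value 66+32+3=101
- case of wine+bale of cotton: weight 11+4=15, value 69+32=101
- carton of books+bale of cotton: weight 3+4=7, value 66+32=98
Best: $135.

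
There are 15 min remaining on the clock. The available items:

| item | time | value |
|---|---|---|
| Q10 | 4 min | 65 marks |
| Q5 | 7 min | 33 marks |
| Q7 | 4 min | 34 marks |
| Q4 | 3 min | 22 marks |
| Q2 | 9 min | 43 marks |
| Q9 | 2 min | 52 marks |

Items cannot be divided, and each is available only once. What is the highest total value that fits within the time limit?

Check high-value combinations within 15 min:
- Q10+Q7+Q4+Q9: time 4+4+3+2=13, value 65+34+22+52=173
- Q10+Q2+Q9: time 4+9+2=15, value 65+43+52=160
- Q10+Q7+Q9: time 4+4+2=10, value 65+34+52=151
- Q10+Q5+Q9: time 4+7+2=13, value 65+33+52=150
Best: 173 marks.

173 marks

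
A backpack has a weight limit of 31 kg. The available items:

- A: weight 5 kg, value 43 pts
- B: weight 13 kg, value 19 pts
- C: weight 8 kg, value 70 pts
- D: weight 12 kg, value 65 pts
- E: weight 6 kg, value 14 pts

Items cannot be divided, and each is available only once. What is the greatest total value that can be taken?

Check high-value combinations within 31 kg:
- A+C+D+E: weight 5+8+12+6=31, value 43+70+65+14=192
- A+C+D: weight 5+8+12=25, value 43+70+65=178
- C+D+E: weight 8+12+6=26, value 70+65+14=149
- C+D: weight 8+12=20, value 70+65=135
Best: 192 pts.

192 pts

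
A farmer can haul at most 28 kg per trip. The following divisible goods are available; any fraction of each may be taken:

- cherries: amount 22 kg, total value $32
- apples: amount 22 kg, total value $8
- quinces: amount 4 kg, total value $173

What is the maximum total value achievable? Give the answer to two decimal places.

Take in order of value per unit:
- quinces (173/4 per unit): all 4 → value 173, running total 173.00
- cherries (32/22 per unit): all 22 → value 32, running total 205.00
- apples (8/22 per unit): 2 of 22 → value 2×8/22 = 0.7273, running total 205.73
Total 205.73.

205.73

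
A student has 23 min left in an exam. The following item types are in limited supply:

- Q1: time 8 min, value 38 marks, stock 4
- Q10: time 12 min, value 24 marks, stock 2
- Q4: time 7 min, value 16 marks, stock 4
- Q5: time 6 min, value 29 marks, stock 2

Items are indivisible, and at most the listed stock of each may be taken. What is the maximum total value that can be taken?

105 marks

Top feasible selections:
- 2×Q1 + 1×Q5: time 22, value 105
- 1×Q1 + 2×Q5: time 20, value 96
- 2×Q1 + 1×Q4: time 23, value 92
Best: 105 marks.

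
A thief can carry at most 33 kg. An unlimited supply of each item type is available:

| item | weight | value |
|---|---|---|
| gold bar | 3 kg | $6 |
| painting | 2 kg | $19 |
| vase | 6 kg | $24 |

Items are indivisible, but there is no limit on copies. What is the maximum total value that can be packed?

$304

Best value-per-unit is painting at 19/2, and filling with it alone uses weight 16×2=32. No mix of the others beats 16×19 = 304.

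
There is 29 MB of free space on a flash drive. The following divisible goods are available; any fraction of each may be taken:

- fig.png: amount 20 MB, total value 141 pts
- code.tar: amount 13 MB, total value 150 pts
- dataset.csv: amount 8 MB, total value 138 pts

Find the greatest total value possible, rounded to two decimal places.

344.40

Take in order of value per unit:
- dataset.csv (138/8 per unit): all 8 → value 138, running total 138.00
- code.tar (150/13 per unit): all 13 → value 150, running total 288.00
- fig.png (141/20 per unit): 8 of 20 → value 8×141/20 = 56.4000, running total 344.40
Total 344.40.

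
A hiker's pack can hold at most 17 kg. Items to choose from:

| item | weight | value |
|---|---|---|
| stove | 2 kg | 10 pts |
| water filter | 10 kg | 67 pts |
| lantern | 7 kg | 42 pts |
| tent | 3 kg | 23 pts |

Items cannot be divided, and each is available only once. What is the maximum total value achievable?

109 pts

This is a 0/1 knapsack; check combinations near the capacity.
- water filter+lantern: weight 10+7=17, value 67+42=109
- stove+water filter+tent: weight 2+10+3=15, value 10+67+23=100
- water filter+tent: weight 10+3=13, value 67+23=90
Best: 109 pts.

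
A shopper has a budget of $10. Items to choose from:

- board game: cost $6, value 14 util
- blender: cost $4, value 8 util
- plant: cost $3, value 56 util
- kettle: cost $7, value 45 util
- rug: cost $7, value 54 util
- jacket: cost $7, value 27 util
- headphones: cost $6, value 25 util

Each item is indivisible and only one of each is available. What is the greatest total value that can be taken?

110 util

Check high-value combinations within $10:
- plant+rug: cost 3+7=10, value 56+54=110
- plant+kettle: cost 3+7=10, value 56+45=101
- plant+jacket: cost 3+7=10, value 56+27=83
- plant+headphones: cost 3+6=9, value 56+25=81
Best: 110 util.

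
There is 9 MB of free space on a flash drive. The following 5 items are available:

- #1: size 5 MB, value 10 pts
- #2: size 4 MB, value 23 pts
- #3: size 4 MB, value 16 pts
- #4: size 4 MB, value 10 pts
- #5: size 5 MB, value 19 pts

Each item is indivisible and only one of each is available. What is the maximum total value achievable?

42 pts

Check high-value combinations within 9 MB:
- #2+#5: size 4+5=9, value 23+19=42
- #2+#3: size 4+4=8, value 23+16=39
- #3+#5: size 4+5=9, value 16+19=35
Best: 42 pts.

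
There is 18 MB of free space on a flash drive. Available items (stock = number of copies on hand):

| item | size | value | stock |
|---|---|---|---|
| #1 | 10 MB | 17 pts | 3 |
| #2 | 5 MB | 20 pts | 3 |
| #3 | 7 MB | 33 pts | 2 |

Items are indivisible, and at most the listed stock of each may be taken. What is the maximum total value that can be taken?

73 pts

Top feasible selections:
- 2×#2 + 1×#3: size 17, value 73
- 2×#3: size 14, value 66
Best: 73 pts.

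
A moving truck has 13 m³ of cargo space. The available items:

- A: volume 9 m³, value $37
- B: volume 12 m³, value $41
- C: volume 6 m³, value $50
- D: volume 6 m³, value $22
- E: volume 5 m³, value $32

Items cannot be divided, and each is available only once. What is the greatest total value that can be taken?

Check high-value combinations within 13 m³:
- C+E: volume 6+5=11, value 50+32=82
- C+D: volume 6+6=12, value 50+22=72
- D+E: volume 6+5=11, value 22+32=54
Best: $82.

$82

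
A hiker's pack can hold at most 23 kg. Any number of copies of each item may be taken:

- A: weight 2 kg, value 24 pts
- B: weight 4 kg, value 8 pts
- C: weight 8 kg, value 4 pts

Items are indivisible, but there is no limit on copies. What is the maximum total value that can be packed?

264 pts

Best value-per-unit is A at 24/2, and filling with it alone uses weight 11×2=22. No mix of the others beats 11×24 = 264.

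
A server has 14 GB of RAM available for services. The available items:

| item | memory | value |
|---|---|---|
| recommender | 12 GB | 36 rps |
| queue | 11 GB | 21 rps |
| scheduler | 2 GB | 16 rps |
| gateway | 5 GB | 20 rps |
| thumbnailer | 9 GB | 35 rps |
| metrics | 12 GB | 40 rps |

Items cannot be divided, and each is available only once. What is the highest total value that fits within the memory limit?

56 rps

This is a 0/1 knapsack; check combinations near the capacity.
- scheduler+metrics: memory 2+12=14, value 16+40=56
- gateway+thumbnailer: memory 5+9=14, value 20+35=55
- recommender+scheduler: memory 12+2=14, value 36+16=52
- scheduler+thumbnailer: memory 2+9=11, value 16+35=51
Best: 56 rps.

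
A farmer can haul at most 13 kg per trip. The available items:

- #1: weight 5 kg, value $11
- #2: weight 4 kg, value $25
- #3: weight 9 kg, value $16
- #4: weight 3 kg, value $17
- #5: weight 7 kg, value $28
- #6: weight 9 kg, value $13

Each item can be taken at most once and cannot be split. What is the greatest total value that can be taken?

This is a 0/1 knapsack; check combinations near the capacity.
- #2+#5: weight 4+7=11, value 25+28=53
- #1+#2+#4: weight 5+4+3=12, value 11+25+17=53
- #4+#5: weight 3+7=10, value 17+28=45
Best: $53.

$53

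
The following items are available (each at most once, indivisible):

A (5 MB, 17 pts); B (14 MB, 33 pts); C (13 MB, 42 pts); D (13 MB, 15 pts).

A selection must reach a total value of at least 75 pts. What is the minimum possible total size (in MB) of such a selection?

27

Subsets with value ≥ 75, sorted by total size:
- B+C: size 27, value 75
- A+B+C: size 32, value 92
- B+C+D: size 40, value 90
Minimum size: 27 MB.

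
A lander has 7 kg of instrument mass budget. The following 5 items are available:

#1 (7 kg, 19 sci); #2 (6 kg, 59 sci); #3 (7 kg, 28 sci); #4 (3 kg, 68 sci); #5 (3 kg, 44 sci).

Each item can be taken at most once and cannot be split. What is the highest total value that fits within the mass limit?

112 sci

Check high-value combinations within 7 kg:
- #4+#5: mass 3+3=6, value 68+44=112
- #4: mass 3, value 68
- #2: mass 6, value 59
Best: 112 sci.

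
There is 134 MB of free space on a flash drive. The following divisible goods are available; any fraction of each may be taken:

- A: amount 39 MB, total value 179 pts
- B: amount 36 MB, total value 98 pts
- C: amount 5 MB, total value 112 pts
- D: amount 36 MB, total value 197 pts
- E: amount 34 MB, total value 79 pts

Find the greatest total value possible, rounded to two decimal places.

Take in order of value per unit:
- C (112/5 per unit): all 5 → value 112, running total 112.00
- D (197/36 per unit): all 36 → value 197, running total 309.00
- A (179/39 per unit): all 39 → value 179, running total 488.00
- B (98/36 per unit): all 36 → value 98, running total 586.00
- E (79/34 per unit): 18 of 34 → value 18×79/34 = 41.8235, running total 627.82
Total 627.82.

627.82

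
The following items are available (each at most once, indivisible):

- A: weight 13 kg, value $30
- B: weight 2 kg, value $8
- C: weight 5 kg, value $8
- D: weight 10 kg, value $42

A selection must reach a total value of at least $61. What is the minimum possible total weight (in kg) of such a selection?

Subsets with value ≥ 61, sorted by total weight:
- A+D: weight 23, value 72
- A+B+D: weight 25, value 80
- A+C+D: weight 28, value 80
Minimum weight: 23 kg.

23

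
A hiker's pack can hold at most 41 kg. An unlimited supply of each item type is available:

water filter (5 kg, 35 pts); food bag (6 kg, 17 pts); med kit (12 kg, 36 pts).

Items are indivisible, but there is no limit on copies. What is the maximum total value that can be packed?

280 pts

Best value-per-unit is water filter at 35/5, and filling with it alone uses weight 8×5=40. No mix of the others beats 8×35 = 280.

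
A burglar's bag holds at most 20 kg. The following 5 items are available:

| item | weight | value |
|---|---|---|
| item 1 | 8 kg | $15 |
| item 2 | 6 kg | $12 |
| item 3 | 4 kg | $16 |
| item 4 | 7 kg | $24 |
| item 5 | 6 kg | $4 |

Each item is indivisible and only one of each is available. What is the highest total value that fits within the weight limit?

This is a 0/1 knapsack; check combinations near the capacity.
- item 1+item 3+item 4: weight 8+4+7=19, value 15+16+24=55
- item 2+item 3+item 4: weight 6+4+7=17, value 12+16+24=52
- item 3+item 4+item 5: weight 4+7+6=17, value 16+24+4=44
- item 1+item 2+item 3: weight 8+6+4=18, value 15+12+16=43
- item 3+item 4: weight 4+7=11, value 16+24=40
Best: $55.

$55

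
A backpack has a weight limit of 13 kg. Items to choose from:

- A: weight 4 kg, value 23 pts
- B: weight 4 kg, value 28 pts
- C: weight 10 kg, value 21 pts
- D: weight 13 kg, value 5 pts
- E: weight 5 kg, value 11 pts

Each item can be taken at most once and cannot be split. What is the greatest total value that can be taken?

62 pts

Check high-value combinations within 13 kg:
- A+B+E: weight 4+4+5=13, value 23+28+11=62
- A+B: weight 4+4=8, value 23+28=51
- B+E: weight 4+5=9, value 28+11=39
- A+E: weight 4+5=9, value 23+11=34
Best: 62 pts.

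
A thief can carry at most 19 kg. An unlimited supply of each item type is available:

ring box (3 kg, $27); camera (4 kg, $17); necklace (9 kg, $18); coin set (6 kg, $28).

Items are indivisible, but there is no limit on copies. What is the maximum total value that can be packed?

Best value-per-unit is ring box at 27/3, and filling with it alone uses weight 6×3=18. No mix of the others beats 6×27 = 162.

$162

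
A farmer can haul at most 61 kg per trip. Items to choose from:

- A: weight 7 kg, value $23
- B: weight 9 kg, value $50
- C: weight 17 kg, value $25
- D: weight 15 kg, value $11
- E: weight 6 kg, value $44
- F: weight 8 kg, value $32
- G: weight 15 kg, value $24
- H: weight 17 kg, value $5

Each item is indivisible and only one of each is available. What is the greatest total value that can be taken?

$184

Check high-value combinations within 61 kg:
- A+B+D+E+F+G: weight 7+9+15+6+8+15=60, value 23+50+11+44+32+24=184
- B+C+E+F+G: weight 9+17+6+8+15=55, value 50+25+44+32+24=175
- A+B+C+E+F: weight 7+9+17+6+8=47, value 23+50+25+44+32=174
- A+B+E+F+G: weight 7+9+6+8+15=45, value 23+50+44+32+24=173
Best: $184.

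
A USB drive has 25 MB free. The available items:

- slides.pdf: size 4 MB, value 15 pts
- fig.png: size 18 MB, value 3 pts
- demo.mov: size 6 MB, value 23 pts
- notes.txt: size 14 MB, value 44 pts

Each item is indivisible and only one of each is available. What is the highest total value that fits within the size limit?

Check high-value combinations within 25 MB:
- slides.pdf+demo.mov+notes.txt: size 4+6+14=24, value 15+23+44=82
- demo.mov+notes.txt: size 6+14=20, value 23+44=67
- slides.pdf+notes.txt: size 4+14=18, value 15+44=59
- notes.txt: size 14, value 44
- slides.pdf+demo.mov: size 4+6=10, value 15+23=38
Best: 82 pts.

82 pts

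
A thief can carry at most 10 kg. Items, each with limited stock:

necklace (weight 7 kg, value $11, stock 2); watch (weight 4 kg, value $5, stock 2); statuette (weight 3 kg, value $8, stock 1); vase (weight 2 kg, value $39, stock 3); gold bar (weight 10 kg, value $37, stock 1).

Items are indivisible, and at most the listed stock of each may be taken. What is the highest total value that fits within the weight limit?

$125

Top feasible selections:
- 1×statuette + 3×vase: weight 9, value 125
- 1×watch + 3×vase: weight 10, value 122
- 3×vase: weight 6, value 117
Best: $125.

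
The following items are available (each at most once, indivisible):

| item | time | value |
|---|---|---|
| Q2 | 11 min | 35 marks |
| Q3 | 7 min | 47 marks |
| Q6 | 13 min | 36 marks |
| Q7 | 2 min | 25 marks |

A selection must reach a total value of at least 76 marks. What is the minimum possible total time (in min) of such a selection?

Subsets with value ≥ 76, sorted by total time:
- Q2+Q3: time 18, value 82
- Q2+Q3+Q7: time 20, value 107
Minimum time: 18 min.

18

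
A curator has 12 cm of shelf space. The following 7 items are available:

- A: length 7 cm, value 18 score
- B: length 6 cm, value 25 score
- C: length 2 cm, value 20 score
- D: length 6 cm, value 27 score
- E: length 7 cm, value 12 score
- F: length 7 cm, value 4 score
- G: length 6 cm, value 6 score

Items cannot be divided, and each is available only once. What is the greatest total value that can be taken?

52 score

Check high-value combinations within 12 cm:
- B+D: length 6+6=12, value 25+27=52
- C+D: length 2+6=8, value 20+27=47
- B+C: length 6+2=8, value 25+20=45
Best: 52 score.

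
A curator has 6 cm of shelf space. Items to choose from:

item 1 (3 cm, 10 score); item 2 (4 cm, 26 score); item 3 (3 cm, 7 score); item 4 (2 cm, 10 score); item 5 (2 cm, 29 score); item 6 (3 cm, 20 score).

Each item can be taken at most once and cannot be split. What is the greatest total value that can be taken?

55 score

Check high-value combinations within 6 cm:
- item 2+item 5: length 4+2=6, value 26+29=55
- item 5+item 6: length 2+3=5, value 29+20=49
- item 4+item 5: length 2+2=4, value 10+29=39
Best: 55 score.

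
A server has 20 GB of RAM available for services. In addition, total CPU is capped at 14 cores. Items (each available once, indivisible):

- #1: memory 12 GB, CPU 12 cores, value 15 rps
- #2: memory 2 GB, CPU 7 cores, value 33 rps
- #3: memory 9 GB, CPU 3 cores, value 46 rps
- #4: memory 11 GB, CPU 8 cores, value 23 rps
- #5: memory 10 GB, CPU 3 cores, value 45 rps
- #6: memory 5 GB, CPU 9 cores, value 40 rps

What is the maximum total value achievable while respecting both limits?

Feasible sets respecting both limits:
- #3+#5: memory 19, CPU 6, value 91
- #3+#6: memory 14, CPU 12, value 86
- #5+#6: memory 15, CPU 12, value 85
Best: 91 rps.

91 rps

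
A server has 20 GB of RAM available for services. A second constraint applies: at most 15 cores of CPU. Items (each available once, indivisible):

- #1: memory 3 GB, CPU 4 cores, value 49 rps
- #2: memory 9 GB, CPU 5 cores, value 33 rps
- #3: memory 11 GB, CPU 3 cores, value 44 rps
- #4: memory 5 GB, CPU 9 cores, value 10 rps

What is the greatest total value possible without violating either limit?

Feasible sets respecting both limits:
- #1+#3: memory 14, CPU 7, value 93
- #1+#2: memory 12, CPU 9, value 82
- #2+#3: memory 20, CPU 8, value 77
Best: 93 rps.

93 rps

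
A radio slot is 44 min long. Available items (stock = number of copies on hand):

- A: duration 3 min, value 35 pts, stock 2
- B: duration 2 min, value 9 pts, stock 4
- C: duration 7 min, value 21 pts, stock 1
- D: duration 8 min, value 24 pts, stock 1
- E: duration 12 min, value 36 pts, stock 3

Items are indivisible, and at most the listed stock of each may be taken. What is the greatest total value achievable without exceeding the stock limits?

Best selections within duration 44 and stock limits:
- 2×A + 3×B + 1×D + 2×E: duration 44, value 193
- 2×A + 3×B + 1×C + 2×E: duration 43, value 190
- 2×A + 4×B + 1×C + 1×D + 1×E: duration 41, value 187
Best: 193 pts.

193 pts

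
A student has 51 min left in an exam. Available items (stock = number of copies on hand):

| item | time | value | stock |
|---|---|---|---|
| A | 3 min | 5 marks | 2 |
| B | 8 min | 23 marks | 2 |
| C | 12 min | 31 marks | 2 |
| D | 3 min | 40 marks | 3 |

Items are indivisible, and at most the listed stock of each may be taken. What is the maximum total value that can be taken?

228 marks

Top feasible selections:
- 2×B + 2×C + 3×D: time 49, value 228
- 2×A + 1×B + 2×C + 3×D: time 47, value 215
Best: 228 marks.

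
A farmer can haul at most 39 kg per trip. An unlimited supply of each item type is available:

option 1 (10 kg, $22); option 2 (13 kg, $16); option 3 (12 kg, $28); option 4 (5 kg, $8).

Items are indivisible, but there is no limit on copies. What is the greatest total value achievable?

$86

Best value-per-unit is option 3 at 28/12; filling with it alone gives 3×28 = 84.
Optimal mix: 1×option 1 + 2×option 3 + 1×option 4 → weight 39, value 86.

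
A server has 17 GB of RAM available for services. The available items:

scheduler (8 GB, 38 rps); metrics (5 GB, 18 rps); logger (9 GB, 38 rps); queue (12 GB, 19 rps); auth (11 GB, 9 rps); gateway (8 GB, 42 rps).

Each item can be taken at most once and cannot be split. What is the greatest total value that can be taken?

80 rps

Check high-value combinations within 17 GB:
- scheduler+gateway: memory 8+8=16, value 38+42=80
- logger+gateway: memory 9+8=17, value 38+42=80
- scheduler+logger: memory 8+9=17, value 38+38=76
- metrics+gateway: memory 5+8=13, value 18+42=60
- scheduler+metrics: memory 8+5=13, value 38+18=56
Best: 80 rps.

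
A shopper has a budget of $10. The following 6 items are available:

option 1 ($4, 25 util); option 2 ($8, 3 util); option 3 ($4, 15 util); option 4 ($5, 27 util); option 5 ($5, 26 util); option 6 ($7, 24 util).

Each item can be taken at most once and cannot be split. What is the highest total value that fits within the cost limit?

Check high-value combinations within $10:
- option 4+option 5: cost 5+5=10, value 27+26=53
- option 1+option 4: cost 4+5=9, value 25+27=52
- option 1+option 5: cost 4+5=9, value 25+26=51
- option 3+option 4: cost 4+5=9, value 15+27=42
- option 3+option 5: cost 4+5=9, value 15+26=41
Best: 53 util.

53 util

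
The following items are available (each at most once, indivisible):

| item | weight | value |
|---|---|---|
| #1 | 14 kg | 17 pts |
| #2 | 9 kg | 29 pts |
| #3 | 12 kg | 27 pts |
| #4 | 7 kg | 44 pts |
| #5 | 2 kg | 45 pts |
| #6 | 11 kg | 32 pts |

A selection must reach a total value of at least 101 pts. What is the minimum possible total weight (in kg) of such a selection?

18

Subsets with value ≥ 101, sorted by total weight:
- #2+#4+#5: weight 18, value 118
- #4+#5+#6: weight 20, value 121
- #3+#4+#5: weight 21, value 116
- #2+#5+#6: weight 22, value 106
Minimum weight: 18 kg.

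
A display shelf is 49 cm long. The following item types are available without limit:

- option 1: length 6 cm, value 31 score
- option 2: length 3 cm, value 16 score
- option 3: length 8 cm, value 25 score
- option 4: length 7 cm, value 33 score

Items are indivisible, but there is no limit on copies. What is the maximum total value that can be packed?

Best value-per-unit is option 2 at 16/3; filling with it alone gives 16×16 = 256.
Optimal mix: 14×option 2 + 1×option 4 → length 49, value 257.

257 score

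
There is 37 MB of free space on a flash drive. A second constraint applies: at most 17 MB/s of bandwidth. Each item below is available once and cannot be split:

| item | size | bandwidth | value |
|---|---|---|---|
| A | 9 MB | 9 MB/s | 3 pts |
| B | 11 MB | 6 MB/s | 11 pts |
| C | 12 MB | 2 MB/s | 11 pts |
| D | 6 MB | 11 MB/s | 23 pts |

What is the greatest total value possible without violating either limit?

34 pts

Feasible sets respecting both limits:
- B+D: size 17, bandwidth 17, value 34
- C+D: size 18, bandwidth 13, value 34
- A+B+C: size 32, bandwidth 17, value 25
- D: size 6, bandwidth 11, value 23
Best: 34 pts.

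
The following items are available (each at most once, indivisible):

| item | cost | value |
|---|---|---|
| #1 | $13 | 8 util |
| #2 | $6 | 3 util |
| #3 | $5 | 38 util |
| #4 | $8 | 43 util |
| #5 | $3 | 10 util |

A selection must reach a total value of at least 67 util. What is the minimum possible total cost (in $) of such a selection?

Subsets with value ≥ 67, sorted by total cost:
- #3+#4: cost 13, value 81
- #3+#4+#5: cost 16, value 91
- #2+#3+#4: cost 19, value 84
Minimum cost: 13 $.

13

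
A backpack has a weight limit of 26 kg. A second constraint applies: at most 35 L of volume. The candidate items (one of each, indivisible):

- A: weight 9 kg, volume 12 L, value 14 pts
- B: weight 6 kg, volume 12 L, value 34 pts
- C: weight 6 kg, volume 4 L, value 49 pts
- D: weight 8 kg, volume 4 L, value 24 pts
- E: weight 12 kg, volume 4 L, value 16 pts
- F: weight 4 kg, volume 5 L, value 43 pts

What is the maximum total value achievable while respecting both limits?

150 pts

Feasible sets respecting both limits:
- B+C+D+F: weight 24, volume 25, value 150
- A+B+C+F: weight 25, volume 33, value 140
- B+C+F: weight 16, volume 21, value 126
- C+D+F: weight 18, volume 13, value 116
Best: 150 pts.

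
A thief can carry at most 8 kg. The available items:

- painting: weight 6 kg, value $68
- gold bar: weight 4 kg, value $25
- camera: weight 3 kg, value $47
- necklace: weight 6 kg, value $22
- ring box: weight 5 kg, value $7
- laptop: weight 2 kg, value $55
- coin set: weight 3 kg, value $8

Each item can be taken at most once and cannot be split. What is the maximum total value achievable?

$123

Check high-value combinations within 8 kg:
- painting+laptop: weight 6+2=8, value 68+55=123
- camera+laptop+coin set: weight 3+2+3=8, value 47+55+8=110
- camera+laptop: weight 3+2=5, value 47+55=102
Best: $123.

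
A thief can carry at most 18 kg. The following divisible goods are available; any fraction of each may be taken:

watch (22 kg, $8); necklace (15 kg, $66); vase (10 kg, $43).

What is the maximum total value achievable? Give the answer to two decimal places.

Take in order of value per unit:
- necklace (66/15 per unit): all 15 → value 66, running total 66.00
- vase (43/10 per unit): 3 of 10 → value 3×43/10 = 12.9000, running total 78.90
Total 78.90.

78.90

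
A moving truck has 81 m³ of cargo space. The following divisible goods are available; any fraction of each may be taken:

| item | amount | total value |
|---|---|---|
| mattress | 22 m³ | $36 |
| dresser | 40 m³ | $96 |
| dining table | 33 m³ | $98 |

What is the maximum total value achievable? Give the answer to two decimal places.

207.09

Take in order of value per unit:
- dining table (98/33 per unit): all 33 → value 98, running total 98.00
- dresser (96/40 per unit): all 40 → value 96, running total 194.00
- mattress (36/22 per unit): 8 of 22 → value 8×36/22 = 13.0909, running total 207.09
Total 207.09.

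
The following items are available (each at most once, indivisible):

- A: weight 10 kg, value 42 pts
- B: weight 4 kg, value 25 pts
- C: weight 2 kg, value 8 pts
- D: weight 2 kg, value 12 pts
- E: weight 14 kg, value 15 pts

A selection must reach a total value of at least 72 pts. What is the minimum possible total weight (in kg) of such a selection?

16

Subsets with value ≥ 72, sorted by total weight:
- A+B+D: weight 16, value 79
- A+B+C: weight 16, value 75
- A+B+C+D: weight 18, value 87
Minimum weight: 16 kg.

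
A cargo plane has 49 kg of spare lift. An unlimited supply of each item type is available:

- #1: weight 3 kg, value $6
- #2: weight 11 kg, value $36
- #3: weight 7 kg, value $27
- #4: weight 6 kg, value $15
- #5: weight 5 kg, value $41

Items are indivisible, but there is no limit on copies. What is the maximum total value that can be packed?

Best value-per-unit is #5 at 41/5; filling with it alone gives 9×41 = 369.
Optimal mix: 1×#1 + 9×#5 → weight 48, value 375.

$375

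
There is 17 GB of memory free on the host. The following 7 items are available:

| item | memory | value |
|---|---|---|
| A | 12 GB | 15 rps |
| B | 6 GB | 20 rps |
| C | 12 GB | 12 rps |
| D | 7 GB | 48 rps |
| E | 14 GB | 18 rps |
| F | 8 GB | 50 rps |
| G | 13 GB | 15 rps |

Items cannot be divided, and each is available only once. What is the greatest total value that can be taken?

98 rps

This is a 0/1 knapsack; check combinations near the capacity.
- D+F: memory 7+8=15, value 48+50=98
- B+F: memory 6+8=14, value 20+50=70
- B+D: memory 6+7=13, value 20+48=68
- F: memory 8, value 50
Best: 98 rps.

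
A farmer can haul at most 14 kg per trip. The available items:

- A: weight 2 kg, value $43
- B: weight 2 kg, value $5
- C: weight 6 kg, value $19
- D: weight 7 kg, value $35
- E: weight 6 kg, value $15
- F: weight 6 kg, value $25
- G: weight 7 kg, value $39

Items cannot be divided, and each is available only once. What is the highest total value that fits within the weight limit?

Check high-value combinations within 14 kg:
- A+B+G: weight 2+2+7=11, value 43+5+39=87
- A+C+F: weight 2+6+6=14, value 43+19+25=87
- A+B+D: weight 2+2+7=11, value 43+5+35=83
- A+E+F: weight 2+6+6=14, value 43+15+25=83
- A+G: weight 2+7=9, value 43+39=82
Best: $87.

$87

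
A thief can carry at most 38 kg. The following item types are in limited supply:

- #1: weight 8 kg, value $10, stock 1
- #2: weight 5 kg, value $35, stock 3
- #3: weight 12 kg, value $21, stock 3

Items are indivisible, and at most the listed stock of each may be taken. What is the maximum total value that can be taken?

$136

Top feasible selections:
- 1×#1 + 3×#2 + 1×#3: weight 35, value 136
- 3×#2 + 1×#3: weight 27, value 126
- 1×#1 + 3×#2: weight 23, value 115
Best: $136.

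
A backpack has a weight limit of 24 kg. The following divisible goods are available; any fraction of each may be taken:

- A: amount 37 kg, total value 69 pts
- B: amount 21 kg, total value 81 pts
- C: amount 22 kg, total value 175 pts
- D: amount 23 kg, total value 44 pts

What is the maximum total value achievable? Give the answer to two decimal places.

182.71

Take in order of value per unit:
- C (175/22 per unit): all 22 → value 175, running total 175.00
- B (81/21 per unit): 2 of 21 → value 2×81/21 = 7.7143, running total 182.71
Total 182.71.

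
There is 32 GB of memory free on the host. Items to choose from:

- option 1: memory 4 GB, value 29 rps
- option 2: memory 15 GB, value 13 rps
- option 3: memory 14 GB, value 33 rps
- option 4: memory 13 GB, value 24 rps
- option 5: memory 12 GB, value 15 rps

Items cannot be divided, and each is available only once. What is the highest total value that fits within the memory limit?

86 rps

Check high-value combinations within 32 GB:
- option 1+option 3+option 4: memory 4+14+13=31, value 29+33+24=86
- option 1+option 3+option 5: memory 4+14+12=30, value 29+33+15=77
- option 1+option 4+option 5: memory 4+13+12=29, value 29+24+15=68
Best: 86 rps.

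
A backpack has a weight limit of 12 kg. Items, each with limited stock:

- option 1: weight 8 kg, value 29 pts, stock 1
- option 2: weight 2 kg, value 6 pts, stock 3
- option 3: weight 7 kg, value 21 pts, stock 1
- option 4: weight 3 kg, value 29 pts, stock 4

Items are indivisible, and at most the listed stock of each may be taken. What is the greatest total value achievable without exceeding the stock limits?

116 pts

Top feasible selections:
- 4×option 4: weight 12, value 116
- 1×option 2 + 3×option 4: weight 11, value 93
Best: 116 pts.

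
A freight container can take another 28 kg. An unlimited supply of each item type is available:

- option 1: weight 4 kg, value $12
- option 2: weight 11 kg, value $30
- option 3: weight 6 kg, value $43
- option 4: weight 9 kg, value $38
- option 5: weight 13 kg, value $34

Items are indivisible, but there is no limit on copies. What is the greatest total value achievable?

Best value-per-unit is option 3 at 43/6; filling with it alone gives 4×43 = 172.
Optimal mix: 1×option 1 + 4×option 3 → weight 28, value 184.

$184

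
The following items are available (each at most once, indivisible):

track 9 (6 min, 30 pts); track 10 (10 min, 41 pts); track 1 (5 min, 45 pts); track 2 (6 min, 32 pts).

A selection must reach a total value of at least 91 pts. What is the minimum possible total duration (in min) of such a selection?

Subsets with value ≥ 91, sorted by total duration:
- track 9+track 1+track 2: duration 17, value 107
- track 10+track 1+track 2: duration 21, value 118
- track 9+track 10+track 1: duration 21, value 116
Minimum duration: 17 min.

17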